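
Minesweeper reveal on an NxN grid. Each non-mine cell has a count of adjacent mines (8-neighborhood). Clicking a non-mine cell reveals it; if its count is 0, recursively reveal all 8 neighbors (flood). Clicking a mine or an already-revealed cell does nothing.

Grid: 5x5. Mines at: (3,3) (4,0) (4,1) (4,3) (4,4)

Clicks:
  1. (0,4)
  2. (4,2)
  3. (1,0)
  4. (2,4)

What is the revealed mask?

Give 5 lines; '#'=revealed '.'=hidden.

Answer: #####
#####
#####
###..
..#..

Derivation:
Click 1 (0,4) count=0: revealed 18 new [(0,0) (0,1) (0,2) (0,3) (0,4) (1,0) (1,1) (1,2) (1,3) (1,4) (2,0) (2,1) (2,2) (2,3) (2,4) (3,0) (3,1) (3,2)] -> total=18
Click 2 (4,2) count=3: revealed 1 new [(4,2)] -> total=19
Click 3 (1,0) count=0: revealed 0 new [(none)] -> total=19
Click 4 (2,4) count=1: revealed 0 new [(none)] -> total=19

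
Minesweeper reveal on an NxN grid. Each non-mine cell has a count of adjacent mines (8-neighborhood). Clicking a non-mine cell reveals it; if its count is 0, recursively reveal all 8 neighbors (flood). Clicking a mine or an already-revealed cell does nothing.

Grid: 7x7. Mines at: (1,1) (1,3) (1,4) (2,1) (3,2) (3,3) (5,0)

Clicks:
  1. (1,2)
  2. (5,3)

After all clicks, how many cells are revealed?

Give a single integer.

Answer: 29

Derivation:
Click 1 (1,2) count=3: revealed 1 new [(1,2)] -> total=1
Click 2 (5,3) count=0: revealed 28 new [(0,5) (0,6) (1,5) (1,6) (2,4) (2,5) (2,6) (3,4) (3,5) (3,6) (4,1) (4,2) (4,3) (4,4) (4,5) (4,6) (5,1) (5,2) (5,3) (5,4) (5,5) (5,6) (6,1) (6,2) (6,3) (6,4) (6,5) (6,6)] -> total=29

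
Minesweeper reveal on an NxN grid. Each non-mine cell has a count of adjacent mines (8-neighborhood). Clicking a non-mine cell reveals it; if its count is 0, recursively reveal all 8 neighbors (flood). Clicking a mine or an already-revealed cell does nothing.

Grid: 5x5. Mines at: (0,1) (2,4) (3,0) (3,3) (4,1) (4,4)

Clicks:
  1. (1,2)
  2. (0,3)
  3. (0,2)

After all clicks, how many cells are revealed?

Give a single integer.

Click 1 (1,2) count=1: revealed 1 new [(1,2)] -> total=1
Click 2 (0,3) count=0: revealed 5 new [(0,2) (0,3) (0,4) (1,3) (1,4)] -> total=6
Click 3 (0,2) count=1: revealed 0 new [(none)] -> total=6

Answer: 6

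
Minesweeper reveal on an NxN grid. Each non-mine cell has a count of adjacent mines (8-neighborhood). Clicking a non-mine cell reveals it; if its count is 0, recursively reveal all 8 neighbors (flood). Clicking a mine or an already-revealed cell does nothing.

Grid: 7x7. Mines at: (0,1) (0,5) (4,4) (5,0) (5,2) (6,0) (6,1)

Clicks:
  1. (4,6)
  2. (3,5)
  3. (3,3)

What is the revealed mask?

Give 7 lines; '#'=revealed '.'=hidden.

Answer: ..###..
#######
#######
#######
####.##
...####
...####

Derivation:
Click 1 (4,6) count=0: revealed 38 new [(0,2) (0,3) (0,4) (1,0) (1,1) (1,2) (1,3) (1,4) (1,5) (1,6) (2,0) (2,1) (2,2) (2,3) (2,4) (2,5) (2,6) (3,0) (3,1) (3,2) (3,3) (3,4) (3,5) (3,6) (4,0) (4,1) (4,2) (4,3) (4,5) (4,6) (5,3) (5,4) (5,5) (5,6) (6,3) (6,4) (6,5) (6,6)] -> total=38
Click 2 (3,5) count=1: revealed 0 new [(none)] -> total=38
Click 3 (3,3) count=1: revealed 0 new [(none)] -> total=38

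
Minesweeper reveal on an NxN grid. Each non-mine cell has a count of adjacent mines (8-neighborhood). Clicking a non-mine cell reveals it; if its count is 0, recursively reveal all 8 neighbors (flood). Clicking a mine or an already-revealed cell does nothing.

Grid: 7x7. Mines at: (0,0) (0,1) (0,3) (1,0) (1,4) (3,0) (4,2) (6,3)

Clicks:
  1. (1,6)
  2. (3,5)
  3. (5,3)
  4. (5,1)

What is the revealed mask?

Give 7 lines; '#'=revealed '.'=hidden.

Click 1 (1,6) count=0: revealed 23 new [(0,5) (0,6) (1,5) (1,6) (2,3) (2,4) (2,5) (2,6) (3,3) (3,4) (3,5) (3,6) (4,3) (4,4) (4,5) (4,6) (5,3) (5,4) (5,5) (5,6) (6,4) (6,5) (6,6)] -> total=23
Click 2 (3,5) count=0: revealed 0 new [(none)] -> total=23
Click 3 (5,3) count=2: revealed 0 new [(none)] -> total=23
Click 4 (5,1) count=1: revealed 1 new [(5,1)] -> total=24

Answer: .....##
.....##
...####
...####
...####
.#.####
....###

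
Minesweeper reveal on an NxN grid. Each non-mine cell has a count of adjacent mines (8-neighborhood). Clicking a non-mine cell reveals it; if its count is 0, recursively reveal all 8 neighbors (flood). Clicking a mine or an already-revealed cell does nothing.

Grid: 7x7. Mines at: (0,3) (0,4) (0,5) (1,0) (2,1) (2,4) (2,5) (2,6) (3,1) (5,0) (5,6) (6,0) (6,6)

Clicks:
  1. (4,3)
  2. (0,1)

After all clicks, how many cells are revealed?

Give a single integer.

Answer: 20

Derivation:
Click 1 (4,3) count=0: revealed 19 new [(3,2) (3,3) (3,4) (3,5) (4,1) (4,2) (4,3) (4,4) (4,5) (5,1) (5,2) (5,3) (5,4) (5,5) (6,1) (6,2) (6,3) (6,4) (6,5)] -> total=19
Click 2 (0,1) count=1: revealed 1 new [(0,1)] -> total=20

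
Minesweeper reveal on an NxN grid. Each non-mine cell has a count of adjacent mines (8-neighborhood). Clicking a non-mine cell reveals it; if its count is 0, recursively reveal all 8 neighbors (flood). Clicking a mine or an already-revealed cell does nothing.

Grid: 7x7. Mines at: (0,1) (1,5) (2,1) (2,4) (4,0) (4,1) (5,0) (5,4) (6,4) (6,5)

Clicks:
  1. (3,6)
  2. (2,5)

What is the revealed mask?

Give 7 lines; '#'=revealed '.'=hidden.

Click 1 (3,6) count=0: revealed 8 new [(2,5) (2,6) (3,5) (3,6) (4,5) (4,6) (5,5) (5,6)] -> total=8
Click 2 (2,5) count=2: revealed 0 new [(none)] -> total=8

Answer: .......
.......
.....##
.....##
.....##
.....##
.......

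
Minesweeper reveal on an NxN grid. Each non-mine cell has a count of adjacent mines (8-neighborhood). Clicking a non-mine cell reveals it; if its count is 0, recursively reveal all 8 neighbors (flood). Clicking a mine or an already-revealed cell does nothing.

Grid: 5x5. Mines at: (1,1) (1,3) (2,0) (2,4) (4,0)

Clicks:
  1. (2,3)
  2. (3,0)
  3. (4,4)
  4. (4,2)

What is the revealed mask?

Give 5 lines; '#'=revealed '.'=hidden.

Click 1 (2,3) count=2: revealed 1 new [(2,3)] -> total=1
Click 2 (3,0) count=2: revealed 1 new [(3,0)] -> total=2
Click 3 (4,4) count=0: revealed 10 new [(2,1) (2,2) (3,1) (3,2) (3,3) (3,4) (4,1) (4,2) (4,3) (4,4)] -> total=12
Click 4 (4,2) count=0: revealed 0 new [(none)] -> total=12

Answer: .....
.....
.###.
#####
.####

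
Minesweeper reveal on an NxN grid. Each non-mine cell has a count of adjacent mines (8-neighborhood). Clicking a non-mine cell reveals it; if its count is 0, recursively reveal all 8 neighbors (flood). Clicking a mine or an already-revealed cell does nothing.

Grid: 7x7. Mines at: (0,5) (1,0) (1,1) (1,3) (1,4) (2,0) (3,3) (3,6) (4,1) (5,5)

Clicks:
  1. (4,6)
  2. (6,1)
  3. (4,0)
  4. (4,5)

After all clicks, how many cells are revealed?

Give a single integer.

Answer: 16

Derivation:
Click 1 (4,6) count=2: revealed 1 new [(4,6)] -> total=1
Click 2 (6,1) count=0: revealed 13 new [(4,2) (4,3) (4,4) (5,0) (5,1) (5,2) (5,3) (5,4) (6,0) (6,1) (6,2) (6,3) (6,4)] -> total=14
Click 3 (4,0) count=1: revealed 1 new [(4,0)] -> total=15
Click 4 (4,5) count=2: revealed 1 new [(4,5)] -> total=16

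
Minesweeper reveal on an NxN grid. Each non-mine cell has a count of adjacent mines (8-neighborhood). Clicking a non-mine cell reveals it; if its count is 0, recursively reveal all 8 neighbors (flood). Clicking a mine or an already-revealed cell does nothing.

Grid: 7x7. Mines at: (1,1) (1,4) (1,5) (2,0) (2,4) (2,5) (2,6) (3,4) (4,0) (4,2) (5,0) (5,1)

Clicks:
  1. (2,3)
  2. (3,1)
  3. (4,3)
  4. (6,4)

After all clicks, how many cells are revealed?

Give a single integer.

Click 1 (2,3) count=3: revealed 1 new [(2,3)] -> total=1
Click 2 (3,1) count=3: revealed 1 new [(3,1)] -> total=2
Click 3 (4,3) count=2: revealed 1 new [(4,3)] -> total=3
Click 4 (6,4) count=0: revealed 15 new [(3,5) (3,6) (4,4) (4,5) (4,6) (5,2) (5,3) (5,4) (5,5) (5,6) (6,2) (6,3) (6,4) (6,5) (6,6)] -> total=18

Answer: 18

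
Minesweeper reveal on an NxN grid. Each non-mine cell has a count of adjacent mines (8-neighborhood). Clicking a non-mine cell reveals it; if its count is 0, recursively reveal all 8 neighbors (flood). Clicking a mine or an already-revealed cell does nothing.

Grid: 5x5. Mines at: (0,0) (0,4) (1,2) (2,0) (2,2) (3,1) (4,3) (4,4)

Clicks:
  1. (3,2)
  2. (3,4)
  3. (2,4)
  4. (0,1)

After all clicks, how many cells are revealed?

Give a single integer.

Click 1 (3,2) count=3: revealed 1 new [(3,2)] -> total=1
Click 2 (3,4) count=2: revealed 1 new [(3,4)] -> total=2
Click 3 (2,4) count=0: revealed 5 new [(1,3) (1,4) (2,3) (2,4) (3,3)] -> total=7
Click 4 (0,1) count=2: revealed 1 new [(0,1)] -> total=8

Answer: 8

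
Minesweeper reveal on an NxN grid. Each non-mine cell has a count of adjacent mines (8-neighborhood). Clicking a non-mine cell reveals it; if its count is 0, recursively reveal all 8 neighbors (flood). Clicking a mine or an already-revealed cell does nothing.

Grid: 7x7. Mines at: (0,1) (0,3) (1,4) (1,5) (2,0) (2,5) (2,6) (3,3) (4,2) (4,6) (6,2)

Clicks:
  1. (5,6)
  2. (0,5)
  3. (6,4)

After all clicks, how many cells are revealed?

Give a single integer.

Click 1 (5,6) count=1: revealed 1 new [(5,6)] -> total=1
Click 2 (0,5) count=2: revealed 1 new [(0,5)] -> total=2
Click 3 (6,4) count=0: revealed 10 new [(4,3) (4,4) (4,5) (5,3) (5,4) (5,5) (6,3) (6,4) (6,5) (6,6)] -> total=12

Answer: 12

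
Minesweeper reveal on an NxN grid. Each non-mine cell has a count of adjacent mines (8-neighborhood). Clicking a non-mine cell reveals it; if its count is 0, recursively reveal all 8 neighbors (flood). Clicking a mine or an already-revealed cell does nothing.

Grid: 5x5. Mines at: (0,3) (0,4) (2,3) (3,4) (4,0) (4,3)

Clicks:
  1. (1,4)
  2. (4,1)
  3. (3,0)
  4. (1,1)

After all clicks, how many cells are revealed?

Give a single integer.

Click 1 (1,4) count=3: revealed 1 new [(1,4)] -> total=1
Click 2 (4,1) count=1: revealed 1 new [(4,1)] -> total=2
Click 3 (3,0) count=1: revealed 1 new [(3,0)] -> total=3
Click 4 (1,1) count=0: revealed 11 new [(0,0) (0,1) (0,2) (1,0) (1,1) (1,2) (2,0) (2,1) (2,2) (3,1) (3,2)] -> total=14

Answer: 14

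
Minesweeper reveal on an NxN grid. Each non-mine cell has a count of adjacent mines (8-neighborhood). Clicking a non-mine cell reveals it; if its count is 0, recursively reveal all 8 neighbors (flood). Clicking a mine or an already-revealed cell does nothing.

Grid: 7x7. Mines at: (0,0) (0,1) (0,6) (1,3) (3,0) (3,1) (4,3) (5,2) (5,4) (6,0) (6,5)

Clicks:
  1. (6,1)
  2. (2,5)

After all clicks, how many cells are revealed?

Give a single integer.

Click 1 (6,1) count=2: revealed 1 new [(6,1)] -> total=1
Click 2 (2,5) count=0: revealed 14 new [(1,4) (1,5) (1,6) (2,4) (2,5) (2,6) (3,4) (3,5) (3,6) (4,4) (4,5) (4,6) (5,5) (5,6)] -> total=15

Answer: 15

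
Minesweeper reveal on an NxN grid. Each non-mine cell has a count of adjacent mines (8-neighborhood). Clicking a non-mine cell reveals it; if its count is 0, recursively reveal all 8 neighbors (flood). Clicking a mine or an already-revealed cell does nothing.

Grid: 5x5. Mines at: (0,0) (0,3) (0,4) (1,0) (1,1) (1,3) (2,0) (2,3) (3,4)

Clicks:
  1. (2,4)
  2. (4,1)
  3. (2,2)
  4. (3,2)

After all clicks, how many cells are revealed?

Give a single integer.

Click 1 (2,4) count=3: revealed 1 new [(2,4)] -> total=1
Click 2 (4,1) count=0: revealed 8 new [(3,0) (3,1) (3,2) (3,3) (4,0) (4,1) (4,2) (4,3)] -> total=9
Click 3 (2,2) count=3: revealed 1 new [(2,2)] -> total=10
Click 4 (3,2) count=1: revealed 0 new [(none)] -> total=10

Answer: 10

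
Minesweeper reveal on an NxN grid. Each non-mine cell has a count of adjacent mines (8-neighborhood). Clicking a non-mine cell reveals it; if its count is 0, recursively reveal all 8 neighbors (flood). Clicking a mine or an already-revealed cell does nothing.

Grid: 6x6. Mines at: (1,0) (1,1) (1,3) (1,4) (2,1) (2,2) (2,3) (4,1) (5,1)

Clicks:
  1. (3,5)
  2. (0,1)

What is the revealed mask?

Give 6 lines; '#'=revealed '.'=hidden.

Click 1 (3,5) count=0: revealed 14 new [(2,4) (2,5) (3,2) (3,3) (3,4) (3,5) (4,2) (4,3) (4,4) (4,5) (5,2) (5,3) (5,4) (5,5)] -> total=14
Click 2 (0,1) count=2: revealed 1 new [(0,1)] -> total=15

Answer: .#....
......
....##
..####
..####
..####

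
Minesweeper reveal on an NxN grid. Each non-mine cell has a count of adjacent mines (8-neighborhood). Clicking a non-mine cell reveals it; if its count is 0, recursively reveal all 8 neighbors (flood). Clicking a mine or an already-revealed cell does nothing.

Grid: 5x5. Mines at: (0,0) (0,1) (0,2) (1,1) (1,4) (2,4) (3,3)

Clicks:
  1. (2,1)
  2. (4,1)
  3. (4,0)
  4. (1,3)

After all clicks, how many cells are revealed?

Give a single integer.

Answer: 10

Derivation:
Click 1 (2,1) count=1: revealed 1 new [(2,1)] -> total=1
Click 2 (4,1) count=0: revealed 8 new [(2,0) (2,2) (3,0) (3,1) (3,2) (4,0) (4,1) (4,2)] -> total=9
Click 3 (4,0) count=0: revealed 0 new [(none)] -> total=9
Click 4 (1,3) count=3: revealed 1 new [(1,3)] -> total=10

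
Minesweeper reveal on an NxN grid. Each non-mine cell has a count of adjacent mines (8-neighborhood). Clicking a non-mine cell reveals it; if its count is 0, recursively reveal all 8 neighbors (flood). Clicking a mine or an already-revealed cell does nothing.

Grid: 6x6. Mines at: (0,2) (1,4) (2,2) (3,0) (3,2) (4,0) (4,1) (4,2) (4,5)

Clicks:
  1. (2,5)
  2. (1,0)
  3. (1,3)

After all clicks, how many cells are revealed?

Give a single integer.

Answer: 8

Derivation:
Click 1 (2,5) count=1: revealed 1 new [(2,5)] -> total=1
Click 2 (1,0) count=0: revealed 6 new [(0,0) (0,1) (1,0) (1,1) (2,0) (2,1)] -> total=7
Click 3 (1,3) count=3: revealed 1 new [(1,3)] -> total=8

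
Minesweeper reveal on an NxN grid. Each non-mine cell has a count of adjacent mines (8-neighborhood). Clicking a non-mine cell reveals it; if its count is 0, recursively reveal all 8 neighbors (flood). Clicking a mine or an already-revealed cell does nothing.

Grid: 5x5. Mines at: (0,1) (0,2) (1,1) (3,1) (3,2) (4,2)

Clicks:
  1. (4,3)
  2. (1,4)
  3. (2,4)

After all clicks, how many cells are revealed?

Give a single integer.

Answer: 10

Derivation:
Click 1 (4,3) count=2: revealed 1 new [(4,3)] -> total=1
Click 2 (1,4) count=0: revealed 9 new [(0,3) (0,4) (1,3) (1,4) (2,3) (2,4) (3,3) (3,4) (4,4)] -> total=10
Click 3 (2,4) count=0: revealed 0 new [(none)] -> total=10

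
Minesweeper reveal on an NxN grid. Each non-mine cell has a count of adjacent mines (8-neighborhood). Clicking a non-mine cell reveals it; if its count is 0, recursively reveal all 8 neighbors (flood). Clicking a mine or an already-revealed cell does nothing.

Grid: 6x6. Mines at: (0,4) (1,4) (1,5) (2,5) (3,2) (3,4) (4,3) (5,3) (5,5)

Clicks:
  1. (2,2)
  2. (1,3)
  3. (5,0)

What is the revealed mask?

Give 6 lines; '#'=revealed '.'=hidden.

Answer: ####..
####..
####..
##....
###...
###...

Derivation:
Click 1 (2,2) count=1: revealed 1 new [(2,2)] -> total=1
Click 2 (1,3) count=2: revealed 1 new [(1,3)] -> total=2
Click 3 (5,0) count=0: revealed 18 new [(0,0) (0,1) (0,2) (0,3) (1,0) (1,1) (1,2) (2,0) (2,1) (2,3) (3,0) (3,1) (4,0) (4,1) (4,2) (5,0) (5,1) (5,2)] -> total=20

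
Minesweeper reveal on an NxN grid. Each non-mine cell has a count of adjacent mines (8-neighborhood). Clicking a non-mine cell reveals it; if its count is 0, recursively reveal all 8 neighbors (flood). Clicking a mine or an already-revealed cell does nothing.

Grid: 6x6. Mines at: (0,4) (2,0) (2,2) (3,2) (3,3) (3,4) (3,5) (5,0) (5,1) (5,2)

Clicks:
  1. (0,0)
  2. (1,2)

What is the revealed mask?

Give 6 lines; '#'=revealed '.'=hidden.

Answer: ####..
####..
......
......
......
......

Derivation:
Click 1 (0,0) count=0: revealed 8 new [(0,0) (0,1) (0,2) (0,3) (1,0) (1,1) (1,2) (1,3)] -> total=8
Click 2 (1,2) count=1: revealed 0 new [(none)] -> total=8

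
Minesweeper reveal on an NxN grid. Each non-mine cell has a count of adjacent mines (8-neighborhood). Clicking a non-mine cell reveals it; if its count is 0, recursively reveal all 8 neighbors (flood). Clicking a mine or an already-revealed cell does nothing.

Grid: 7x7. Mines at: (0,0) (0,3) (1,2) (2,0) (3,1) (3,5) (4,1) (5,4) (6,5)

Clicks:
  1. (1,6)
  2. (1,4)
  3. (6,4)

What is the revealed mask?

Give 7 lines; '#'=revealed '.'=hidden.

Answer: ....###
....###
....###
.......
.......
.......
....#..

Derivation:
Click 1 (1,6) count=0: revealed 9 new [(0,4) (0,5) (0,6) (1,4) (1,5) (1,6) (2,4) (2,5) (2,6)] -> total=9
Click 2 (1,4) count=1: revealed 0 new [(none)] -> total=9
Click 3 (6,4) count=2: revealed 1 new [(6,4)] -> total=10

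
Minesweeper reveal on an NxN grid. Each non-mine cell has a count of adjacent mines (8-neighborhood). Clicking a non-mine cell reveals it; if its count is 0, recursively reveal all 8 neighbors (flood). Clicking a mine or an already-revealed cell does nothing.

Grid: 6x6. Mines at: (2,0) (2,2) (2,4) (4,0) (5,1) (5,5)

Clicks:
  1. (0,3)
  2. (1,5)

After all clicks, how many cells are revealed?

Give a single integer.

Answer: 12

Derivation:
Click 1 (0,3) count=0: revealed 12 new [(0,0) (0,1) (0,2) (0,3) (0,4) (0,5) (1,0) (1,1) (1,2) (1,3) (1,4) (1,5)] -> total=12
Click 2 (1,5) count=1: revealed 0 new [(none)] -> total=12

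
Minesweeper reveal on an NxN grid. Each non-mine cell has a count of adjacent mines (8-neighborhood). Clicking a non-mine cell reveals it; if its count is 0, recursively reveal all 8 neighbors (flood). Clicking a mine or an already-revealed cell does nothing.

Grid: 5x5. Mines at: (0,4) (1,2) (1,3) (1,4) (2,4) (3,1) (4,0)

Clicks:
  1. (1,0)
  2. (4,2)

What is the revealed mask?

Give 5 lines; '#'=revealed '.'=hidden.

Answer: ##...
##...
##...
.....
..#..

Derivation:
Click 1 (1,0) count=0: revealed 6 new [(0,0) (0,1) (1,0) (1,1) (2,0) (2,1)] -> total=6
Click 2 (4,2) count=1: revealed 1 new [(4,2)] -> total=7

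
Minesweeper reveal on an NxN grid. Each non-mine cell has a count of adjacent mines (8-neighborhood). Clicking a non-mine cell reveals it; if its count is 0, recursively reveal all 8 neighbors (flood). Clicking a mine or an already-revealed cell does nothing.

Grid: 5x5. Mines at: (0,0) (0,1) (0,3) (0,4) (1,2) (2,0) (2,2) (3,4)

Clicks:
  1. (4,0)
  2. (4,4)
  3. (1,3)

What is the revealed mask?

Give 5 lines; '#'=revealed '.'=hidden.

Answer: .....
...#.
.....
####.
#####

Derivation:
Click 1 (4,0) count=0: revealed 8 new [(3,0) (3,1) (3,2) (3,3) (4,0) (4,1) (4,2) (4,3)] -> total=8
Click 2 (4,4) count=1: revealed 1 new [(4,4)] -> total=9
Click 3 (1,3) count=4: revealed 1 new [(1,3)] -> total=10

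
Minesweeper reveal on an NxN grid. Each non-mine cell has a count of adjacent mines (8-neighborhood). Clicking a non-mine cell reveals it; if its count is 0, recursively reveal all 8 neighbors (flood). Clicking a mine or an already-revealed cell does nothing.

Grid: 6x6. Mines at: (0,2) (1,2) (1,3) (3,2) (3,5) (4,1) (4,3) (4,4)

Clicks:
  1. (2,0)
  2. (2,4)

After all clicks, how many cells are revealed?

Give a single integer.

Answer: 9

Derivation:
Click 1 (2,0) count=0: revealed 8 new [(0,0) (0,1) (1,0) (1,1) (2,0) (2,1) (3,0) (3,1)] -> total=8
Click 2 (2,4) count=2: revealed 1 new [(2,4)] -> total=9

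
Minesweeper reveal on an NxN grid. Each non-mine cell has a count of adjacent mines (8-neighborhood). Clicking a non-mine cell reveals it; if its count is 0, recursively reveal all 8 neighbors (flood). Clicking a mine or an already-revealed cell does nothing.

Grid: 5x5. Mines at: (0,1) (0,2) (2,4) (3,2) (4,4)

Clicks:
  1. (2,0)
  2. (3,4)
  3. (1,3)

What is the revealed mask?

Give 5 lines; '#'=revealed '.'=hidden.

Click 1 (2,0) count=0: revealed 8 new [(1,0) (1,1) (2,0) (2,1) (3,0) (3,1) (4,0) (4,1)] -> total=8
Click 2 (3,4) count=2: revealed 1 new [(3,4)] -> total=9
Click 3 (1,3) count=2: revealed 1 new [(1,3)] -> total=10

Answer: .....
##.#.
##...
##..#
##...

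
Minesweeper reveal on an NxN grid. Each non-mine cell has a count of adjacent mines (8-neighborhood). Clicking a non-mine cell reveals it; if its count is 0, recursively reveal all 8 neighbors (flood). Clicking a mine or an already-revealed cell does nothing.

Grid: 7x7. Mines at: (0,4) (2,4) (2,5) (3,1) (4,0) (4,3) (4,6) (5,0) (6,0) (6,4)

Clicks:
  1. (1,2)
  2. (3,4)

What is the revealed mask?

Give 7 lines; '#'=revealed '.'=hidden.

Answer: ####...
####...
####...
....#..
.......
.......
.......

Derivation:
Click 1 (1,2) count=0: revealed 12 new [(0,0) (0,1) (0,2) (0,3) (1,0) (1,1) (1,2) (1,3) (2,0) (2,1) (2,2) (2,3)] -> total=12
Click 2 (3,4) count=3: revealed 1 new [(3,4)] -> total=13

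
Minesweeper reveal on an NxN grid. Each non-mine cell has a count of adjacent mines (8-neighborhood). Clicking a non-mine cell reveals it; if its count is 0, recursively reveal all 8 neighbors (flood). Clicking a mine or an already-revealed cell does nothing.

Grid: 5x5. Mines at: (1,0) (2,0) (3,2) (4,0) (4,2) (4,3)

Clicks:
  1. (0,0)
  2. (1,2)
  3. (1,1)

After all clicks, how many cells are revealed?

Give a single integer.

Answer: 15

Derivation:
Click 1 (0,0) count=1: revealed 1 new [(0,0)] -> total=1
Click 2 (1,2) count=0: revealed 14 new [(0,1) (0,2) (0,3) (0,4) (1,1) (1,2) (1,3) (1,4) (2,1) (2,2) (2,3) (2,4) (3,3) (3,4)] -> total=15
Click 3 (1,1) count=2: revealed 0 new [(none)] -> total=15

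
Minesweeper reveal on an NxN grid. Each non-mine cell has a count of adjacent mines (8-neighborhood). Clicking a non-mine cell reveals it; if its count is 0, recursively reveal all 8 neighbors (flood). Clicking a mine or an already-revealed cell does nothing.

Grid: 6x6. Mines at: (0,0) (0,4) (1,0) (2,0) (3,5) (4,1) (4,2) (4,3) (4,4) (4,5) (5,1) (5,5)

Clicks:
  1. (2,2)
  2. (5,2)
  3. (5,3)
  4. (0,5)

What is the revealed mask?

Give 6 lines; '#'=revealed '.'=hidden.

Click 1 (2,2) count=0: revealed 15 new [(0,1) (0,2) (0,3) (1,1) (1,2) (1,3) (1,4) (2,1) (2,2) (2,3) (2,4) (3,1) (3,2) (3,3) (3,4)] -> total=15
Click 2 (5,2) count=4: revealed 1 new [(5,2)] -> total=16
Click 3 (5,3) count=3: revealed 1 new [(5,3)] -> total=17
Click 4 (0,5) count=1: revealed 1 new [(0,5)] -> total=18

Answer: .###.#
.####.
.####.
.####.
......
..##..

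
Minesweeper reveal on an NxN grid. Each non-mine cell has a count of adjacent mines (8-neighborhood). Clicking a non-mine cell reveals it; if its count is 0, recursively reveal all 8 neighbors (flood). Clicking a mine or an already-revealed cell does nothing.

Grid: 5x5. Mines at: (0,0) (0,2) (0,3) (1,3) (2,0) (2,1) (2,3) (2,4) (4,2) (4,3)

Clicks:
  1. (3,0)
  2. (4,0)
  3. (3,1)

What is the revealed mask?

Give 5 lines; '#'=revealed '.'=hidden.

Answer: .....
.....
.....
##...
##...

Derivation:
Click 1 (3,0) count=2: revealed 1 new [(3,0)] -> total=1
Click 2 (4,0) count=0: revealed 3 new [(3,1) (4,0) (4,1)] -> total=4
Click 3 (3,1) count=3: revealed 0 new [(none)] -> total=4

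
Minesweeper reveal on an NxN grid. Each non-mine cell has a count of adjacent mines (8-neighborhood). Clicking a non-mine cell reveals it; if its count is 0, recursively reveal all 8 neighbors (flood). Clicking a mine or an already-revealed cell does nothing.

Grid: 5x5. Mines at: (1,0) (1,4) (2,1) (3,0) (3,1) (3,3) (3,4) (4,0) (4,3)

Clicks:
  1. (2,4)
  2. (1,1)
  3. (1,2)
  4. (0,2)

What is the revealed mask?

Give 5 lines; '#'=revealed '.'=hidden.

Click 1 (2,4) count=3: revealed 1 new [(2,4)] -> total=1
Click 2 (1,1) count=2: revealed 1 new [(1,1)] -> total=2
Click 3 (1,2) count=1: revealed 1 new [(1,2)] -> total=3
Click 4 (0,2) count=0: revealed 4 new [(0,1) (0,2) (0,3) (1,3)] -> total=7

Answer: .###.
.###.
....#
.....
.....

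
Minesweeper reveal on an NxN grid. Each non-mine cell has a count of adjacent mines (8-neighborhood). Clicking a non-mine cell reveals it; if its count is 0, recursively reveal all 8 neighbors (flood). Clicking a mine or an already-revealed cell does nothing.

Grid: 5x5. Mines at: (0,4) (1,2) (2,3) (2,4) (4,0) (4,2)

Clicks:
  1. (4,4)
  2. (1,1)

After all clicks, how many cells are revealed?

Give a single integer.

Answer: 5

Derivation:
Click 1 (4,4) count=0: revealed 4 new [(3,3) (3,4) (4,3) (4,4)] -> total=4
Click 2 (1,1) count=1: revealed 1 new [(1,1)] -> total=5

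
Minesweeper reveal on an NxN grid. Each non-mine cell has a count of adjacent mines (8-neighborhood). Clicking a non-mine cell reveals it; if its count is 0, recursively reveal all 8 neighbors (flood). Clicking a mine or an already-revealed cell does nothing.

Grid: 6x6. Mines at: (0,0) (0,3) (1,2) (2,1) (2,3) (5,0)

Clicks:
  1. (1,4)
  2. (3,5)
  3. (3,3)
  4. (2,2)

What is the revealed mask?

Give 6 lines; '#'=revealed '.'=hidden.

Answer: ....##
....##
..#.##
.#####
.#####
.#####

Derivation:
Click 1 (1,4) count=2: revealed 1 new [(1,4)] -> total=1
Click 2 (3,5) count=0: revealed 20 new [(0,4) (0,5) (1,5) (2,4) (2,5) (3,1) (3,2) (3,3) (3,4) (3,5) (4,1) (4,2) (4,3) (4,4) (4,5) (5,1) (5,2) (5,3) (5,4) (5,5)] -> total=21
Click 3 (3,3) count=1: revealed 0 new [(none)] -> total=21
Click 4 (2,2) count=3: revealed 1 new [(2,2)] -> total=22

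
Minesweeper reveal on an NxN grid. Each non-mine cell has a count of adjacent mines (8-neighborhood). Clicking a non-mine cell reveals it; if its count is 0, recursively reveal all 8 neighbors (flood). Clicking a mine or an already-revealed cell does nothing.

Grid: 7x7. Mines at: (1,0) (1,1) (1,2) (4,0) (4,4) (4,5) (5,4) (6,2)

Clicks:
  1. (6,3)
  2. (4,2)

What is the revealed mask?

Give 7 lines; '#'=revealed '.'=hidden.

Answer: .......
.......
.###...
.###...
.###...
.###...
...#...

Derivation:
Click 1 (6,3) count=2: revealed 1 new [(6,3)] -> total=1
Click 2 (4,2) count=0: revealed 12 new [(2,1) (2,2) (2,3) (3,1) (3,2) (3,3) (4,1) (4,2) (4,3) (5,1) (5,2) (5,3)] -> total=13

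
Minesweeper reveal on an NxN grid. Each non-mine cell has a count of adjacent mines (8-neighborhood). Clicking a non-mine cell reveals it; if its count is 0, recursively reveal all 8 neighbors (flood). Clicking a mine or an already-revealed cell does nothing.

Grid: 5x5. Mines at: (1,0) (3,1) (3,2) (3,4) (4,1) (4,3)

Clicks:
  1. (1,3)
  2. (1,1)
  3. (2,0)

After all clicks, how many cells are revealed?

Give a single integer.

Click 1 (1,3) count=0: revealed 12 new [(0,1) (0,2) (0,3) (0,4) (1,1) (1,2) (1,3) (1,4) (2,1) (2,2) (2,3) (2,4)] -> total=12
Click 2 (1,1) count=1: revealed 0 new [(none)] -> total=12
Click 3 (2,0) count=2: revealed 1 new [(2,0)] -> total=13

Answer: 13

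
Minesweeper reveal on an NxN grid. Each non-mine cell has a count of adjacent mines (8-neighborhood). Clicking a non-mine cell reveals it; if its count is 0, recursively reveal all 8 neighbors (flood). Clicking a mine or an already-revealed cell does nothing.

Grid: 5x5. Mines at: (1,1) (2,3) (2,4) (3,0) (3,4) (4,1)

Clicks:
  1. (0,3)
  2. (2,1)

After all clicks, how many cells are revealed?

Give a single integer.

Click 1 (0,3) count=0: revealed 6 new [(0,2) (0,3) (0,4) (1,2) (1,3) (1,4)] -> total=6
Click 2 (2,1) count=2: revealed 1 new [(2,1)] -> total=7

Answer: 7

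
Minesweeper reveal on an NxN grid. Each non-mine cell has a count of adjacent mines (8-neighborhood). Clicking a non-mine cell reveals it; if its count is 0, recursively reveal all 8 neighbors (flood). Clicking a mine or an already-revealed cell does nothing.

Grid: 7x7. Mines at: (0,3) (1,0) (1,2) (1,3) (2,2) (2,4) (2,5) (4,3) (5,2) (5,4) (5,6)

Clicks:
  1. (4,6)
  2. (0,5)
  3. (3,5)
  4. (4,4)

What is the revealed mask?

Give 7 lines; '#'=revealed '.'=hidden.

Answer: ....###
....###
.......
.....#.
....#.#
.......
.......

Derivation:
Click 1 (4,6) count=1: revealed 1 new [(4,6)] -> total=1
Click 2 (0,5) count=0: revealed 6 new [(0,4) (0,5) (0,6) (1,4) (1,5) (1,6)] -> total=7
Click 3 (3,5) count=2: revealed 1 new [(3,5)] -> total=8
Click 4 (4,4) count=2: revealed 1 new [(4,4)] -> total=9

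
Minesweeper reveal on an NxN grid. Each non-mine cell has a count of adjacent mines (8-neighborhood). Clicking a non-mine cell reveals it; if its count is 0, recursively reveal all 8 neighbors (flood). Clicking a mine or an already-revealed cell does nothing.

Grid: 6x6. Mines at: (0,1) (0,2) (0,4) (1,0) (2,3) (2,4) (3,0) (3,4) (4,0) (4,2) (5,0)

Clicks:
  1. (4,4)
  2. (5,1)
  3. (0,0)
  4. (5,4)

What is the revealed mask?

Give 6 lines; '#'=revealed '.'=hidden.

Answer: #.....
......
......
......
...###
.#.###

Derivation:
Click 1 (4,4) count=1: revealed 1 new [(4,4)] -> total=1
Click 2 (5,1) count=3: revealed 1 new [(5,1)] -> total=2
Click 3 (0,0) count=2: revealed 1 new [(0,0)] -> total=3
Click 4 (5,4) count=0: revealed 5 new [(4,3) (4,5) (5,3) (5,4) (5,5)] -> total=8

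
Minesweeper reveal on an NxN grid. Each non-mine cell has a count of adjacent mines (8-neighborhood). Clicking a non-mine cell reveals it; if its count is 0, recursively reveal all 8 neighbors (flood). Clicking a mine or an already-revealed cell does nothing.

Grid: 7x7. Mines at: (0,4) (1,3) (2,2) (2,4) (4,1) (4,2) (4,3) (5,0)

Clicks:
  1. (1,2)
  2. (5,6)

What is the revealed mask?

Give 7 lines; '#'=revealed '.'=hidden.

Answer: .....##
..#..##
.....##
....###
....###
.######
.######

Derivation:
Click 1 (1,2) count=2: revealed 1 new [(1,2)] -> total=1
Click 2 (5,6) count=0: revealed 24 new [(0,5) (0,6) (1,5) (1,6) (2,5) (2,6) (3,4) (3,5) (3,6) (4,4) (4,5) (4,6) (5,1) (5,2) (5,3) (5,4) (5,5) (5,6) (6,1) (6,2) (6,3) (6,4) (6,5) (6,6)] -> total=25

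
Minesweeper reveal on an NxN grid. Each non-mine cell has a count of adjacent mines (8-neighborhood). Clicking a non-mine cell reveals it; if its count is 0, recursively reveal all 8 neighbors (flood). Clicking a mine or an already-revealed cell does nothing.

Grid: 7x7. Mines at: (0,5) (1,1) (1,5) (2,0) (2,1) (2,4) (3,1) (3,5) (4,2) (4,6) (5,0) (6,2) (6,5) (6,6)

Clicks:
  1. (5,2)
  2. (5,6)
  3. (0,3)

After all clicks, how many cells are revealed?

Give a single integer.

Answer: 8

Derivation:
Click 1 (5,2) count=2: revealed 1 new [(5,2)] -> total=1
Click 2 (5,6) count=3: revealed 1 new [(5,6)] -> total=2
Click 3 (0,3) count=0: revealed 6 new [(0,2) (0,3) (0,4) (1,2) (1,3) (1,4)] -> total=8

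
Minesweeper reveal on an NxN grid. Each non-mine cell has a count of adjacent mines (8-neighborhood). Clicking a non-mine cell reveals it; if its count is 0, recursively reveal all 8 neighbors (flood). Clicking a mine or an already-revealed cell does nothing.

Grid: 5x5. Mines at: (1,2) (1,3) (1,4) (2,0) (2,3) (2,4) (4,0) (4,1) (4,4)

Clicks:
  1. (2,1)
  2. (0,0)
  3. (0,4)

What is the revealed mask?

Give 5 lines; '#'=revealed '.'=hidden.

Answer: ##..#
##...
.#...
.....
.....

Derivation:
Click 1 (2,1) count=2: revealed 1 new [(2,1)] -> total=1
Click 2 (0,0) count=0: revealed 4 new [(0,0) (0,1) (1,0) (1,1)] -> total=5
Click 3 (0,4) count=2: revealed 1 new [(0,4)] -> total=6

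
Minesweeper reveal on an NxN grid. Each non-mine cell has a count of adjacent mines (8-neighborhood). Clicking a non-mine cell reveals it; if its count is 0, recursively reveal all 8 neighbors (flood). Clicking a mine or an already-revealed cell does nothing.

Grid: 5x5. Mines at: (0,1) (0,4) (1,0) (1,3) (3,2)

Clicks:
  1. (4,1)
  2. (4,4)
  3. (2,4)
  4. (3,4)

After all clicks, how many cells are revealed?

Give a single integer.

Answer: 7

Derivation:
Click 1 (4,1) count=1: revealed 1 new [(4,1)] -> total=1
Click 2 (4,4) count=0: revealed 6 new [(2,3) (2,4) (3,3) (3,4) (4,3) (4,4)] -> total=7
Click 3 (2,4) count=1: revealed 0 new [(none)] -> total=7
Click 4 (3,4) count=0: revealed 0 new [(none)] -> total=7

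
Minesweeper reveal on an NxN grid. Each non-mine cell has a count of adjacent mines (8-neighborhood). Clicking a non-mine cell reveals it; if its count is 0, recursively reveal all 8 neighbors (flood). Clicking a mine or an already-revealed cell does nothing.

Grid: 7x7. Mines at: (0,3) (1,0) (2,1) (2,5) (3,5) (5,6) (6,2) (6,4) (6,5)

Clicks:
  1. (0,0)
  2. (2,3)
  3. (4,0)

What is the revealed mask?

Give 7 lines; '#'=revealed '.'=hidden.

Click 1 (0,0) count=1: revealed 1 new [(0,0)] -> total=1
Click 2 (2,3) count=0: revealed 23 new [(1,2) (1,3) (1,4) (2,2) (2,3) (2,4) (3,0) (3,1) (3,2) (3,3) (3,4) (4,0) (4,1) (4,2) (4,3) (4,4) (5,0) (5,1) (5,2) (5,3) (5,4) (6,0) (6,1)] -> total=24
Click 3 (4,0) count=0: revealed 0 new [(none)] -> total=24

Answer: #......
..###..
..###..
#####..
#####..
#####..
##.....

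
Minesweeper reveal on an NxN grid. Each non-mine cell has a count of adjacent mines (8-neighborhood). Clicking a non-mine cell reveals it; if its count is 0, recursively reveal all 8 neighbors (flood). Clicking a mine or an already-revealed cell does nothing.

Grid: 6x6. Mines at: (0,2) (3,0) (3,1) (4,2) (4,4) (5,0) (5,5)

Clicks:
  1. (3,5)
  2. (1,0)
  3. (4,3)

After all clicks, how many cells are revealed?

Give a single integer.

Click 1 (3,5) count=1: revealed 1 new [(3,5)] -> total=1
Click 2 (1,0) count=0: revealed 6 new [(0,0) (0,1) (1,0) (1,1) (2,0) (2,1)] -> total=7
Click 3 (4,3) count=2: revealed 1 new [(4,3)] -> total=8

Answer: 8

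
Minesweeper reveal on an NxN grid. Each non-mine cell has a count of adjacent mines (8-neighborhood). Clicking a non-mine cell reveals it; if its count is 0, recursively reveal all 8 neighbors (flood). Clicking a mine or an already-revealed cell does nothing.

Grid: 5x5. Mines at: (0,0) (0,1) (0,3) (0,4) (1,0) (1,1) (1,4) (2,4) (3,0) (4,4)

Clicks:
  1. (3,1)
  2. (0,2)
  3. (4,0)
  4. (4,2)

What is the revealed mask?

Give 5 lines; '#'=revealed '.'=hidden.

Click 1 (3,1) count=1: revealed 1 new [(3,1)] -> total=1
Click 2 (0,2) count=3: revealed 1 new [(0,2)] -> total=2
Click 3 (4,0) count=1: revealed 1 new [(4,0)] -> total=3
Click 4 (4,2) count=0: revealed 8 new [(2,1) (2,2) (2,3) (3,2) (3,3) (4,1) (4,2) (4,3)] -> total=11

Answer: ..#..
.....
.###.
.###.
####.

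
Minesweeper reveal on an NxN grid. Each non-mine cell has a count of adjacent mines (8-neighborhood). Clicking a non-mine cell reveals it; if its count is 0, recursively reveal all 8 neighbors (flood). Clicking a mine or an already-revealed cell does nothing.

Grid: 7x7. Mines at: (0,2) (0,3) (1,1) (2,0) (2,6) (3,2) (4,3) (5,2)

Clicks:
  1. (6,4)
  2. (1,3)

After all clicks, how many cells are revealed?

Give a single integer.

Click 1 (6,4) count=0: revealed 14 new [(3,4) (3,5) (3,6) (4,4) (4,5) (4,6) (5,3) (5,4) (5,5) (5,6) (6,3) (6,4) (6,5) (6,6)] -> total=14
Click 2 (1,3) count=2: revealed 1 new [(1,3)] -> total=15

Answer: 15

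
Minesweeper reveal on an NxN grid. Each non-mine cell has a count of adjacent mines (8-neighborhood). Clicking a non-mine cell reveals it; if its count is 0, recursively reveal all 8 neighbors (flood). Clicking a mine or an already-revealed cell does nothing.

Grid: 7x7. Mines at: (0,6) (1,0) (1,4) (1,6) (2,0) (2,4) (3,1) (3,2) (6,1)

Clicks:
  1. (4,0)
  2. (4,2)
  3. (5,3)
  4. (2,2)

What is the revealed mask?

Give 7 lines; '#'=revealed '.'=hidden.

Click 1 (4,0) count=1: revealed 1 new [(4,0)] -> total=1
Click 2 (4,2) count=2: revealed 1 new [(4,2)] -> total=2
Click 3 (5,3) count=0: revealed 20 new [(2,5) (2,6) (3,3) (3,4) (3,5) (3,6) (4,3) (4,4) (4,5) (4,6) (5,2) (5,3) (5,4) (5,5) (5,6) (6,2) (6,3) (6,4) (6,5) (6,6)] -> total=22
Click 4 (2,2) count=2: revealed 1 new [(2,2)] -> total=23

Answer: .......
.......
..#..##
...####
#.#####
..#####
..#####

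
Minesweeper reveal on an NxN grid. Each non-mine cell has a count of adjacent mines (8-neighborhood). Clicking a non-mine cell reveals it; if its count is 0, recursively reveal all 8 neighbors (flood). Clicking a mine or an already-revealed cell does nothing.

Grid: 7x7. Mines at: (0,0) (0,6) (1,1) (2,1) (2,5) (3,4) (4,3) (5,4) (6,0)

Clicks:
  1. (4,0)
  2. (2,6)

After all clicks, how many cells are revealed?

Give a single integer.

Answer: 10

Derivation:
Click 1 (4,0) count=0: revealed 9 new [(3,0) (3,1) (3,2) (4,0) (4,1) (4,2) (5,0) (5,1) (5,2)] -> total=9
Click 2 (2,6) count=1: revealed 1 new [(2,6)] -> total=10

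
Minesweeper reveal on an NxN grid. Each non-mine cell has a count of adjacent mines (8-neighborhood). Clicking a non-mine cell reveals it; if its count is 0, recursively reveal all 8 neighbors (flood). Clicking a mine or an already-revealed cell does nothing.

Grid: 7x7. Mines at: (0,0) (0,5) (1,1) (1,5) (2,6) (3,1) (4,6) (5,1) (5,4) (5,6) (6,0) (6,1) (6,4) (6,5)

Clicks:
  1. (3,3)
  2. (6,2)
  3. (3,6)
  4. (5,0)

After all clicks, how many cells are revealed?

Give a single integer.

Answer: 21

Derivation:
Click 1 (3,3) count=0: revealed 18 new [(0,2) (0,3) (0,4) (1,2) (1,3) (1,4) (2,2) (2,3) (2,4) (2,5) (3,2) (3,3) (3,4) (3,5) (4,2) (4,3) (4,4) (4,5)] -> total=18
Click 2 (6,2) count=2: revealed 1 new [(6,2)] -> total=19
Click 3 (3,6) count=2: revealed 1 new [(3,6)] -> total=20
Click 4 (5,0) count=3: revealed 1 new [(5,0)] -> total=21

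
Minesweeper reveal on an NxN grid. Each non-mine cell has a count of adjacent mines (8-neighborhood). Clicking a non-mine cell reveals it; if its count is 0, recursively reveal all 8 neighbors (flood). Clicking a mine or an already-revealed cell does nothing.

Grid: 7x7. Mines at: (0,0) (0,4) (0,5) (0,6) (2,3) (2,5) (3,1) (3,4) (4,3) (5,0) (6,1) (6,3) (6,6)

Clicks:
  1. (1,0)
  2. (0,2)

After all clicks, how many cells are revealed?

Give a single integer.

Answer: 7

Derivation:
Click 1 (1,0) count=1: revealed 1 new [(1,0)] -> total=1
Click 2 (0,2) count=0: revealed 6 new [(0,1) (0,2) (0,3) (1,1) (1,2) (1,3)] -> total=7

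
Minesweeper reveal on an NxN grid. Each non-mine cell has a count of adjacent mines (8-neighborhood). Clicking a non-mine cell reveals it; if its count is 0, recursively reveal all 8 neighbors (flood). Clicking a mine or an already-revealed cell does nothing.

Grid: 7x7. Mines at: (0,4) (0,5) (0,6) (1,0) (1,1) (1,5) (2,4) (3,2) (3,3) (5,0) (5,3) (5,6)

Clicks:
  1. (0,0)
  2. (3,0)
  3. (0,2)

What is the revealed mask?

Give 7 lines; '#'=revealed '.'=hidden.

Answer: #.#....
.......
##.....
##.....
##.....
.......
.......

Derivation:
Click 1 (0,0) count=2: revealed 1 new [(0,0)] -> total=1
Click 2 (3,0) count=0: revealed 6 new [(2,0) (2,1) (3,0) (3,1) (4,0) (4,1)] -> total=7
Click 3 (0,2) count=1: revealed 1 new [(0,2)] -> total=8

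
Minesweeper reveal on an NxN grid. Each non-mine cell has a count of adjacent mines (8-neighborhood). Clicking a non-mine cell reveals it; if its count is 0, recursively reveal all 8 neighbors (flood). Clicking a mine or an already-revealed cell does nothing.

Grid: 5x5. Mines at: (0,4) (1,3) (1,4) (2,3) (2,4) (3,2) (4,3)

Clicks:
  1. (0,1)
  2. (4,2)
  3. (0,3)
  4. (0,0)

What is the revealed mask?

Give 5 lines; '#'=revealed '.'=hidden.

Click 1 (0,1) count=0: revealed 13 new [(0,0) (0,1) (0,2) (1,0) (1,1) (1,2) (2,0) (2,1) (2,2) (3,0) (3,1) (4,0) (4,1)] -> total=13
Click 2 (4,2) count=2: revealed 1 new [(4,2)] -> total=14
Click 3 (0,3) count=3: revealed 1 new [(0,3)] -> total=15
Click 4 (0,0) count=0: revealed 0 new [(none)] -> total=15

Answer: ####.
###..
###..
##...
###..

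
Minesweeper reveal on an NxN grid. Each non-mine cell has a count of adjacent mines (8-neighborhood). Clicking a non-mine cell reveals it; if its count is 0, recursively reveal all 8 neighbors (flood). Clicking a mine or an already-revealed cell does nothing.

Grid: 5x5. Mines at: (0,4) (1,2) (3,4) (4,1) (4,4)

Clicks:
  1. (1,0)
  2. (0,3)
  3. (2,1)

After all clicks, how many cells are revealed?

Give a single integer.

Answer: 9

Derivation:
Click 1 (1,0) count=0: revealed 8 new [(0,0) (0,1) (1,0) (1,1) (2,0) (2,1) (3,0) (3,1)] -> total=8
Click 2 (0,3) count=2: revealed 1 new [(0,3)] -> total=9
Click 3 (2,1) count=1: revealed 0 new [(none)] -> total=9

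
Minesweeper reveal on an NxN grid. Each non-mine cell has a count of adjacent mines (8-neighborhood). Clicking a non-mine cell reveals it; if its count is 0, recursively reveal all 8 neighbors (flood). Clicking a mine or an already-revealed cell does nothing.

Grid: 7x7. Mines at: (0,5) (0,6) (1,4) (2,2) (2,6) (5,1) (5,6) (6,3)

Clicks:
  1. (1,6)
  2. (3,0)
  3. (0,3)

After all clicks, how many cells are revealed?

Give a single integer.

Click 1 (1,6) count=3: revealed 1 new [(1,6)] -> total=1
Click 2 (3,0) count=0: revealed 14 new [(0,0) (0,1) (0,2) (0,3) (1,0) (1,1) (1,2) (1,3) (2,0) (2,1) (3,0) (3,1) (4,0) (4,1)] -> total=15
Click 3 (0,3) count=1: revealed 0 new [(none)] -> total=15

Answer: 15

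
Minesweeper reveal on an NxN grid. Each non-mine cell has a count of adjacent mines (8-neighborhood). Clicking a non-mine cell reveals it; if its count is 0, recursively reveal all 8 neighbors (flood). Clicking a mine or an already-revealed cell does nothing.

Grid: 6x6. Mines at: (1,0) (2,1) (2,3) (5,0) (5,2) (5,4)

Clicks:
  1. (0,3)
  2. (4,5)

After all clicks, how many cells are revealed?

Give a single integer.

Click 1 (0,3) count=0: revealed 16 new [(0,1) (0,2) (0,3) (0,4) (0,5) (1,1) (1,2) (1,3) (1,4) (1,5) (2,4) (2,5) (3,4) (3,5) (4,4) (4,5)] -> total=16
Click 2 (4,5) count=1: revealed 0 new [(none)] -> total=16

Answer: 16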